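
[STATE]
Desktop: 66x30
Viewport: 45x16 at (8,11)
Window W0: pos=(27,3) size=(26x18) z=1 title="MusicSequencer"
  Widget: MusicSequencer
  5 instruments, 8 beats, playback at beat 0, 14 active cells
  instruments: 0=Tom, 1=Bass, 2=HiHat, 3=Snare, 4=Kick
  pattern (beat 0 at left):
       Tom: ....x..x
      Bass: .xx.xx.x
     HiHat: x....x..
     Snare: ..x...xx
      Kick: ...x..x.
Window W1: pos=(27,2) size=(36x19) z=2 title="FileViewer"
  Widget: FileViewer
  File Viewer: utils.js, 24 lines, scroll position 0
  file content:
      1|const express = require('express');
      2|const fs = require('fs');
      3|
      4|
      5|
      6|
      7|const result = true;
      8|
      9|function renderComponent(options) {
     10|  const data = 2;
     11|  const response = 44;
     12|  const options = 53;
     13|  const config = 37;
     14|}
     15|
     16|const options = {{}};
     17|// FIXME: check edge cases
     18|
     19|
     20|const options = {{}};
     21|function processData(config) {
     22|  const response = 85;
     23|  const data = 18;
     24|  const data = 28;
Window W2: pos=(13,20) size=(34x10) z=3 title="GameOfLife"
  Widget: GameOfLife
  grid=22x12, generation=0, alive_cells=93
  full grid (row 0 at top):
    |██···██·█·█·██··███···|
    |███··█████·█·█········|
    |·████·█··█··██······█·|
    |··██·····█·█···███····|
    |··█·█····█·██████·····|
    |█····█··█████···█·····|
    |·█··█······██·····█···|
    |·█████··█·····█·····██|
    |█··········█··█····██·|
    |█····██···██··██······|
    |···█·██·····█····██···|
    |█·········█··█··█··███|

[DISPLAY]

                   ┃const result = true;     
                   ┃                         
                   ┃function renderComponent(
                   ┃  const data = 2;        
                   ┃  const response = 44;   
                   ┃  const options = 53;    
                   ┃  const config = 37;     
                   ┃}                        
                   ┃                         
     ┏━━━━━━━━━━━━━━━━━━━━━━━━━━━━━━━━┓━━━━━━
     ┃ GameOfLife                     ┃      
     ┠────────────────────────────────┨      
     ┃Gen: 0                          ┃      
     ┃··██·····█·█···███····          ┃      
     ┃··█·█····█·██████·····          ┃      
     ┃█····█··█████···█·····          ┃      


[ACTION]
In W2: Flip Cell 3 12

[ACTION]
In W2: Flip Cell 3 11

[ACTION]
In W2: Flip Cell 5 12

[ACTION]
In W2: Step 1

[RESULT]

                   ┃const result = true;     
                   ┃                         
                   ┃function renderComponent(
                   ┃  const data = 2;        
                   ┃  const response = 44;   
                   ┃  const options = 53;    
                   ┃  const config = 37;     
                   ┃}                        
                   ┃                         
     ┏━━━━━━━━━━━━━━━━━━━━━━━━━━━━━━━━┓━━━━━━
     ┃ GameOfLife                     ┃      
     ┠────────────────────────────────┨      
     ┃Gen: 1                          ┃      
     ┃·····█··██·······█····          ┃      
     ┃·██·█········██·······          ┃      
     ┃·█·███··██····█·██····          ┃      


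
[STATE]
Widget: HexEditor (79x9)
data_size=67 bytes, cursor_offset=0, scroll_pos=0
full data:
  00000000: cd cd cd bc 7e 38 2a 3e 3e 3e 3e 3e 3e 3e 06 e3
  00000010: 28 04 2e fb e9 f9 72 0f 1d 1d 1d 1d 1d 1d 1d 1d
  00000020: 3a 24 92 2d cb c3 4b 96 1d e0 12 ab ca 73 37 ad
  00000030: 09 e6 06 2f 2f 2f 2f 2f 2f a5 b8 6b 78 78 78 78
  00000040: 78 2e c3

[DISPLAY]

00000000  CD cd cd bc 7e 38 2a 3e  3e 3e 3e 3e 3e 3e 06 e3  |....~8*>>>>>>>..| 
00000010  28 04 2e fb e9 f9 72 0f  1d 1d 1d 1d 1d 1d 1d 1d  |(.....r.........| 
00000020  3a 24 92 2d cb c3 4b 96  1d e0 12 ab ca 73 37 ad  |:$.-..K......s7.| 
00000030  09 e6 06 2f 2f 2f 2f 2f  2f a5 b8 6b 78 78 78 78  |...//////..kxxxx| 
00000040  78 2e c3                                          |x..             | 
                                                                               
                                                                               
                                                                               
                                                                               


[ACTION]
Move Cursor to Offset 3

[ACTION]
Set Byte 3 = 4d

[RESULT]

00000000  cd cd cd 4D 7e 38 2a 3e  3e 3e 3e 3e 3e 3e 06 e3  |...M~8*>>>>>>>..| 
00000010  28 04 2e fb e9 f9 72 0f  1d 1d 1d 1d 1d 1d 1d 1d  |(.....r.........| 
00000020  3a 24 92 2d cb c3 4b 96  1d e0 12 ab ca 73 37 ad  |:$.-..K......s7.| 
00000030  09 e6 06 2f 2f 2f 2f 2f  2f a5 b8 6b 78 78 78 78  |...//////..kxxxx| 
00000040  78 2e c3                                          |x..             | 
                                                                               
                                                                               
                                                                               
                                                                               


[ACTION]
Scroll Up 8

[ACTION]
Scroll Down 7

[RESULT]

00000040  78 2e c3                                          |x..             | 
                                                                               
                                                                               
                                                                               
                                                                               
                                                                               
                                                                               
                                                                               
                                                                               


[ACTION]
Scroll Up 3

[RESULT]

00000010  28 04 2e fb e9 f9 72 0f  1d 1d 1d 1d 1d 1d 1d 1d  |(.....r.........| 
00000020  3a 24 92 2d cb c3 4b 96  1d e0 12 ab ca 73 37 ad  |:$.-..K......s7.| 
00000030  09 e6 06 2f 2f 2f 2f 2f  2f a5 b8 6b 78 78 78 78  |...//////..kxxxx| 
00000040  78 2e c3                                          |x..             | 
                                                                               
                                                                               
                                                                               
                                                                               
                                                                               


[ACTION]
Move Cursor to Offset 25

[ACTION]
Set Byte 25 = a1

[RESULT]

00000010  28 04 2e fb e9 f9 72 0f  1d A1 1d 1d 1d 1d 1d 1d  |(.....r.........| 
00000020  3a 24 92 2d cb c3 4b 96  1d e0 12 ab ca 73 37 ad  |:$.-..K......s7.| 
00000030  09 e6 06 2f 2f 2f 2f 2f  2f a5 b8 6b 78 78 78 78  |...//////..kxxxx| 
00000040  78 2e c3                                          |x..             | 
                                                                               
                                                                               
                                                                               
                                                                               
                                                                               


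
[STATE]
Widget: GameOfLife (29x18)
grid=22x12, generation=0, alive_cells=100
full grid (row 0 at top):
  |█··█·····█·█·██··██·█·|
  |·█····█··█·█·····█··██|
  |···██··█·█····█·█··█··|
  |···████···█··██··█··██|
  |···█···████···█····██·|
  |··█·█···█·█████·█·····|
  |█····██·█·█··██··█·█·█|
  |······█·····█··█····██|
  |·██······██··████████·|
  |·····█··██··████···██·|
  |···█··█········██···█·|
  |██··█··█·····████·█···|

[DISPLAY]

Gen: 0                       
█··█·····█·█·██··██·█·       
·█····█··█·█·····█··██       
···██··█·█····█·█··█··       
···████···█··██··█··██       
···█···████···█····██·       
··█·█···█·█████·█·····       
█····██·█·█··██··█·█·█       
······█·····█··█····██       
·██······██··████████·       
·····█··██··████···██·       
···█··█········██···█·       
██··█··█·····████·█···       
                             
                             
                             
                             
                             


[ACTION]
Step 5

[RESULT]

Gen: 5                       
············█······██·       
··█·······█·█······█·█       
··········███········█       
██··················██       
·██·█··············█·█       
··███·············█··█       
···█·············█··█·       
·················█····       
················█·█···       
··················██··       
·················█····       
······················       
                             
                             
                             
                             
                             


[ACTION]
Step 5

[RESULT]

Gen: 10                      
···········██······██·       
··········█··█·····█·█       
██········█·██·······█       
···········██······██·       
·················██···       
···███··········█···█·       
··█··█··········█·██··       
·················█····       
··███·················       
······················       
······················       
······················       
                             
                             
                             
                             
                             


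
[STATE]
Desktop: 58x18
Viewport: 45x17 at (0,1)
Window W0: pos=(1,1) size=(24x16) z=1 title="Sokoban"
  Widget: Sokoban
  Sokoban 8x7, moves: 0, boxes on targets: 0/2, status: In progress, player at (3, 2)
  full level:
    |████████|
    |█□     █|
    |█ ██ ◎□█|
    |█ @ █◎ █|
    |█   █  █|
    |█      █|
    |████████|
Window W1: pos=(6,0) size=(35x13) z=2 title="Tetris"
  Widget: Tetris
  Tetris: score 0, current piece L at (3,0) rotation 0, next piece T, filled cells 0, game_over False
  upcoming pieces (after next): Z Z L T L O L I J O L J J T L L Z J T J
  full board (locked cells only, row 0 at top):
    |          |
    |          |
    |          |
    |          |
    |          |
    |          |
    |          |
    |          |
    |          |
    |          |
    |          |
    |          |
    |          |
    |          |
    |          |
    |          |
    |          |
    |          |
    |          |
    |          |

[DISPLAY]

 ┏━━━━┃ Tetris                          ┃    
 ┃ Sok┠─────────────────────────────────┨    
 ┠────┃          │Next:                 ┃    
 ┃████┃          │ ▒                    ┃    
 ┃█□  ┃          │▒▒▒                   ┃    
 ┃█ ██┃          │                      ┃    
 ┃█ @ ┃          │                      ┃    
 ┃█   ┃          │                      ┃    
 ┃█   ┃          │Score:                ┃    
 ┃████┃          │0                     ┃    
 ┃Move┃          │                      ┃    
 ┃    ┗━━━━━━━━━━━━━━━━━━━━━━━━━━━━━━━━━┛    
 ┃                      ┃                    
 ┃                      ┃                    
 ┃                      ┃                    
 ┗━━━━━━━━━━━━━━━━━━━━━━┛                    
                                             


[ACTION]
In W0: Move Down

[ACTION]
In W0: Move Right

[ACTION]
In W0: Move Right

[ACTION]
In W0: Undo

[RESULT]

 ┏━━━━┃ Tetris                          ┃    
 ┃ Sok┠─────────────────────────────────┨    
 ┠────┃          │Next:                 ┃    
 ┃████┃          │ ▒                    ┃    
 ┃█□  ┃          │▒▒▒                   ┃    
 ┃█ ██┃          │                      ┃    
 ┃█   ┃          │                      ┃    
 ┃█ @ ┃          │                      ┃    
 ┃█   ┃          │Score:                ┃    
 ┃████┃          │0                     ┃    
 ┃Move┃          │                      ┃    
 ┃    ┗━━━━━━━━━━━━━━━━━━━━━━━━━━━━━━━━━┛    
 ┃                      ┃                    
 ┃                      ┃                    
 ┃                      ┃                    
 ┗━━━━━━━━━━━━━━━━━━━━━━┛                    
                                             


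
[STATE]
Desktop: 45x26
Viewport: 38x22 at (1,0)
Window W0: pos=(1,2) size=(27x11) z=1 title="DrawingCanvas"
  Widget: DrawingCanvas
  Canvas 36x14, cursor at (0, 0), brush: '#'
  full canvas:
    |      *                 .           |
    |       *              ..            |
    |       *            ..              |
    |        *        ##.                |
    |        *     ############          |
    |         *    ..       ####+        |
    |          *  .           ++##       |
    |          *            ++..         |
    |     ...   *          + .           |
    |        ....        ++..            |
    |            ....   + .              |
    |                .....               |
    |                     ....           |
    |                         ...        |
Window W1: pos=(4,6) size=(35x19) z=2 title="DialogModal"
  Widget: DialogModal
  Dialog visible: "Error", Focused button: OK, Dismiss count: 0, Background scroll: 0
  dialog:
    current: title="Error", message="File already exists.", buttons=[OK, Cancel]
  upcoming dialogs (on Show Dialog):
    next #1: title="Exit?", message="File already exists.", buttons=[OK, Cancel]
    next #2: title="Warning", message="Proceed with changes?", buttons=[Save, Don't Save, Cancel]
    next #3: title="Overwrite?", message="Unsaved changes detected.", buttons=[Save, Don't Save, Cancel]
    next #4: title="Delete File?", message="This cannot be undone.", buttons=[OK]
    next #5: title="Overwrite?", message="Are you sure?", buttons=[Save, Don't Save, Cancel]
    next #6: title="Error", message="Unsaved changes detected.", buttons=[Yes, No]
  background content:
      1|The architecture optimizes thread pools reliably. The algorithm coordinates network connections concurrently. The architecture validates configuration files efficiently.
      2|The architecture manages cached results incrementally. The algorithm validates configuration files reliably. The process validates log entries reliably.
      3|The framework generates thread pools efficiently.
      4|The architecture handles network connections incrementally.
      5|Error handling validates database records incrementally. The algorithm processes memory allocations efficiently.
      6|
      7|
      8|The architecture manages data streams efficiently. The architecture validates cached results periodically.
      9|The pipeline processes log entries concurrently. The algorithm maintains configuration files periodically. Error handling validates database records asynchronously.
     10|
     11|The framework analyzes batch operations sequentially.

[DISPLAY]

                                      
                                      
┏━━━━━━━━━━━━━━━━━━━━━━━━━┓           
┃ DrawingCanvas           ┃           
┠─────────────────────────┨           
┃+     *                 .┃           
┃  ┏━━━━━━━━━━━━━━━━━━━━━━━━━━━━━━━━━┓
┃  ┃ DialogModal                     ┃
┃  ┠─────────────────────────────────┨
┃  ┃The architecture optimizes thread┃
┃  ┃The architecture manages cached r┃
┃  ┃The framework generates thread po┃
┗━━┃The architecture handles network ┃
   ┃Error handling validates database┃
   ┃    ┌──────────────────────┐     ┃
   ┃    │        Error         │     ┃
   ┃The │ File already exists. │a str┃
   ┃The │    [OK]  Cancel      │ntrie┃
   ┃    └──────────────────────┘     ┃
   ┃The framework analyzes batch oper┃
   ┃                                 ┃
   ┃                                 ┃


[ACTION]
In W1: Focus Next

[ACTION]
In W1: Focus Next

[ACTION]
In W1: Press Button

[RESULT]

                                      
                                      
┏━━━━━━━━━━━━━━━━━━━━━━━━━┓           
┃ DrawingCanvas           ┃           
┠─────────────────────────┨           
┃+     *                 .┃           
┃  ┏━━━━━━━━━━━━━━━━━━━━━━━━━━━━━━━━━┓
┃  ┃ DialogModal                     ┃
┃  ┠─────────────────────────────────┨
┃  ┃The architecture optimizes thread┃
┃  ┃The architecture manages cached r┃
┃  ┃The framework generates thread po┃
┗━━┃The architecture handles network ┃
   ┃Error handling validates database┃
   ┃                                 ┃
   ┃                                 ┃
   ┃The architecture manages data str┃
   ┃The pipeline processes log entrie┃
   ┃                                 ┃
   ┃The framework analyzes batch oper┃
   ┃                                 ┃
   ┃                                 ┃


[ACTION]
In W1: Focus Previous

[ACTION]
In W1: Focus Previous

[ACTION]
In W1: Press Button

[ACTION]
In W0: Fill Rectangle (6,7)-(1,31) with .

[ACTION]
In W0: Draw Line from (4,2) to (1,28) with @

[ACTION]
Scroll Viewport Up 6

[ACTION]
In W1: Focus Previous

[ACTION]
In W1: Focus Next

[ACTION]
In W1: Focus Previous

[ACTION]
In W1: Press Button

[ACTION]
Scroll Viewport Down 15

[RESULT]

┠─────────────────────────┨           
┃+     *                 .┃           
┃  ┏━━━━━━━━━━━━━━━━━━━━━━━━━━━━━━━━━┓
┃  ┃ DialogModal                     ┃
┃  ┠─────────────────────────────────┨
┃  ┃The architecture optimizes thread┃
┃  ┃The architecture manages cached r┃
┃  ┃The framework generates thread po┃
┗━━┃The architecture handles network ┃
   ┃Error handling validates database┃
   ┃                                 ┃
   ┃                                 ┃
   ┃The architecture manages data str┃
   ┃The pipeline processes log entrie┃
   ┃                                 ┃
   ┃The framework analyzes batch oper┃
   ┃                                 ┃
   ┃                                 ┃
   ┃                                 ┃
   ┃                                 ┃
   ┗━━━━━━━━━━━━━━━━━━━━━━━━━━━━━━━━━┛
                                      


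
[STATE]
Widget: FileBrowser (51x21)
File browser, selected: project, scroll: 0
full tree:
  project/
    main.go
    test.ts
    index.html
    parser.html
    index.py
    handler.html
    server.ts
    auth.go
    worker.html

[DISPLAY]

> [-] project/                                     
    main.go                                        
    test.ts                                        
    index.html                                     
    parser.html                                    
    index.py                                       
    handler.html                                   
    server.ts                                      
    auth.go                                        
    worker.html                                    
                                                   
                                                   
                                                   
                                                   
                                                   
                                                   
                                                   
                                                   
                                                   
                                                   
                                                   


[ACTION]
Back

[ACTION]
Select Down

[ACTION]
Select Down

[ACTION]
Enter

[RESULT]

  [-] project/                                     
    main.go                                        
  > test.ts                                        
    index.html                                     
    parser.html                                    
    index.py                                       
    handler.html                                   
    server.ts                                      
    auth.go                                        
    worker.html                                    
                                                   
                                                   
                                                   
                                                   
                                                   
                                                   
                                                   
                                                   
                                                   
                                                   
                                                   


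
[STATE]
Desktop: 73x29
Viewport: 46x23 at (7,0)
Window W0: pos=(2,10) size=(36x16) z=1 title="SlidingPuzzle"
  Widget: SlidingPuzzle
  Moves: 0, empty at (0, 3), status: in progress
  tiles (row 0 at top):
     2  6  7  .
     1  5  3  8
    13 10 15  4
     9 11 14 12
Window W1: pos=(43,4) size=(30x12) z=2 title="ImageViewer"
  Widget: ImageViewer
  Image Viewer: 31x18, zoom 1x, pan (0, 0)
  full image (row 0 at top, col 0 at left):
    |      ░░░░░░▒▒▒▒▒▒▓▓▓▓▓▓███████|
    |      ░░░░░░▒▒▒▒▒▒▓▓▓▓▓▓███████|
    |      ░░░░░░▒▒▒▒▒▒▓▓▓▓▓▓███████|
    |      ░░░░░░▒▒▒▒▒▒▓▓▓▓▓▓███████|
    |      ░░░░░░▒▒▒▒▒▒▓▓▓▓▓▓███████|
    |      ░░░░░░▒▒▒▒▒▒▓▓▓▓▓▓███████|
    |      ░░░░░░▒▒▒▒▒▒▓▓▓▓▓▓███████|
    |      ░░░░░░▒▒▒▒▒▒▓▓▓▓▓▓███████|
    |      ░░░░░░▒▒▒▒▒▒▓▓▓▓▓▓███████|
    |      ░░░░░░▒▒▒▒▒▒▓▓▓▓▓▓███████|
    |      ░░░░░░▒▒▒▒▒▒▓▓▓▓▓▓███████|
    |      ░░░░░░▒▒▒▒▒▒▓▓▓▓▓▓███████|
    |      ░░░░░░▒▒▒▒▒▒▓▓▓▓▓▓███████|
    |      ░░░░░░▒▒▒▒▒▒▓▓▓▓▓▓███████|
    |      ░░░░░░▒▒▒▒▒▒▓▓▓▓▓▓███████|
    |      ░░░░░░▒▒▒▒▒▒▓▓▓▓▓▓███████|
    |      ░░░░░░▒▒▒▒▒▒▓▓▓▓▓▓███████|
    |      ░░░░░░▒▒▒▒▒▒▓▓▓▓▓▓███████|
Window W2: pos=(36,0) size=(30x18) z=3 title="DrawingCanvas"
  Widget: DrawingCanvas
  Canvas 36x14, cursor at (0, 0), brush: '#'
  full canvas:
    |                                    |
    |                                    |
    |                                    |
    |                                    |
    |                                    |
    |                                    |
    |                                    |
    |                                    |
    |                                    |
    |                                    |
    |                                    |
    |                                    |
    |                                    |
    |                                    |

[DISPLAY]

                             ┏━━━━━━━━━━━━━━━━
                             ┃ DrawingCanvas  
                             ┠────────────────
                             ┃+               
                             ┃                
                             ┃                
                             ┃                
                             ┃                
                             ┃                
                             ┃                
━━━━━━━━━━━━━━━━━━━━━━━━━━━━━┃                
dingPuzzle                   ┃                
─────────────────────────────┃                
─┬────┬────┬────┐            ┃                
 │  6 │  7 │    │            ┃                
─┼────┼────┼────┤            ┃                
 │  5 │  3 │  8 │            ┃                
─┼────┼────┼────┤            ┗━━━━━━━━━━━━━━━━
 │ 10 │ 15 │  4 │             ┃               
─┼────┼────┼────┤             ┃               
 │ 11 │ 14 │ 12 │             ┃               
─┴────┴────┴────┘             ┃               
s: 0                          ┃               


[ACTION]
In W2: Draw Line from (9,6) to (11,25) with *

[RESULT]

                             ┏━━━━━━━━━━━━━━━━
                             ┃ DrawingCanvas  
                             ┠────────────────
                             ┃+               
                             ┃                
                             ┃                
                             ┃                
                             ┃                
                             ┃                
                             ┃                
━━━━━━━━━━━━━━━━━━━━━━━━━━━━━┃                
dingPuzzle                   ┃                
─────────────────────────────┃      *****     
─┬────┬────┬────┐            ┃           *****
 │  6 │  7 │    │            ┃                
─┼────┼────┼────┤            ┃                
 │  5 │  3 │  8 │            ┃                
─┼────┼────┼────┤            ┗━━━━━━━━━━━━━━━━
 │ 10 │ 15 │  4 │             ┃               
─┼────┼────┼────┤             ┃               
 │ 11 │ 14 │ 12 │             ┃               
─┴────┴────┴────┘             ┃               
s: 0                          ┃               


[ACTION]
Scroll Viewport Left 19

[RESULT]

                                    ┏━━━━━━━━━
                                    ┃ DrawingC
                                    ┠─────────
                                    ┃+        
                                    ┃         
                                    ┃         
                                    ┃         
                                    ┃         
                                    ┃         
                                    ┃         
  ┏━━━━━━━━━━━━━━━━━━━━━━━━━━━━━━━━━┃         
  ┃ SlidingPuzzle                   ┃         
  ┠─────────────────────────────────┃      ***
  ┃┌────┬────┬────┬────┐            ┃         
  ┃│  2 │  6 │  7 │    │            ┃         
  ┃├────┼────┼────┼────┤            ┃         
  ┃│  1 │  5 │  3 │  8 │            ┃         
  ┃├────┼────┼────┼────┤            ┗━━━━━━━━━
  ┃│ 13 │ 10 │ 15 │  4 │             ┃        
  ┃├────┼────┼────┼────┤             ┃        
  ┃│  9 │ 11 │ 14 │ 12 │             ┃        
  ┃└────┴────┴────┴────┘             ┃        
  ┃Moves: 0                          ┃        


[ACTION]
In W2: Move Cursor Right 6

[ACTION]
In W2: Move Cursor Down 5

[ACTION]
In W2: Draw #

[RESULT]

                                    ┏━━━━━━━━━
                                    ┃ DrawingC
                                    ┠─────────
                                    ┃         
                                    ┃         
                                    ┃         
                                    ┃         
                                    ┃         
                                    ┃      #  
                                    ┃         
  ┏━━━━━━━━━━━━━━━━━━━━━━━━━━━━━━━━━┃         
  ┃ SlidingPuzzle                   ┃         
  ┠─────────────────────────────────┃      ***
  ┃┌────┬────┬────┬────┐            ┃         
  ┃│  2 │  6 │  7 │    │            ┃         
  ┃├────┼────┼────┼────┤            ┃         
  ┃│  1 │  5 │  3 │  8 │            ┃         
  ┃├────┼────┼────┼────┤            ┗━━━━━━━━━
  ┃│ 13 │ 10 │ 15 │  4 │             ┃        
  ┃├────┼────┼────┼────┤             ┃        
  ┃│  9 │ 11 │ 14 │ 12 │             ┃        
  ┃└────┴────┴────┴────┘             ┃        
  ┃Moves: 0                          ┃        


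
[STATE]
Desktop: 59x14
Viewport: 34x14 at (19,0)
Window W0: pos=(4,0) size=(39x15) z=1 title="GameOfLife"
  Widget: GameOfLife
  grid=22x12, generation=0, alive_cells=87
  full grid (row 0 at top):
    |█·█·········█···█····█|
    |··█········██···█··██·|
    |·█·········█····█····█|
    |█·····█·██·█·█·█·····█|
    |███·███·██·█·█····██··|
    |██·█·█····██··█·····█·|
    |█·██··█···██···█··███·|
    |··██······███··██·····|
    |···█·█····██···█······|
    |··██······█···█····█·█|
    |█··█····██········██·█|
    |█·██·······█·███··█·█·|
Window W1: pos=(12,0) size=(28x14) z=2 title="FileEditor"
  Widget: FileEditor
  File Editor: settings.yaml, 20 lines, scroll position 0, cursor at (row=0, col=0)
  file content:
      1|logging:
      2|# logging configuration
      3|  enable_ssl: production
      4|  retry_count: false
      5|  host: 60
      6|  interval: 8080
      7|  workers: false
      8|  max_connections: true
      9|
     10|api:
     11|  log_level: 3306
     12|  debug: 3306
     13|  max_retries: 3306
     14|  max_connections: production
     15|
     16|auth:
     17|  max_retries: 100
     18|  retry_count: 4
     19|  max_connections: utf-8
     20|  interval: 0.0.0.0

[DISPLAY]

━━━━━━━━━━━━━━━━━━━━┓━━┓          
ditor               ┃  ┃          
────────────────────┨──┨          
g:                 ▲┃  ┃          
ing configuration  █┃  ┃          
le_ssl: production ░┃  ┃          
y_count: false     ░┃  ┃          
: 60               ░┃  ┃          
rval: 8080         ░┃  ┃          
ers: false         ░┃  ┃          
connections: true  ░┃  ┃          
                   ░┃  ┃          
                   ▼┃  ┃          
━━━━━━━━━━━━━━━━━━━━┛  ┃          


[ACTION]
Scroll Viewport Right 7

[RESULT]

━━━━━━━━━━━━━━┓━━┓                
              ┃  ┃                
──────────────┨──┨                
             ▲┃  ┃                
nfiguration  █┃  ┃                
: production ░┃  ┃                
t: false     ░┃  ┃                
             ░┃  ┃                
8080         ░┃  ┃                
alse         ░┃  ┃                
tions: true  ░┃  ┃                
             ░┃  ┃                
             ▼┃  ┃                
━━━━━━━━━━━━━━┛  ┃                


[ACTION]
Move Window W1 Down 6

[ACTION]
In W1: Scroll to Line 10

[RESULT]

━━━━━━━━━━━━━━┓━━┓                
              ┃  ┃                
──────────────┨──┨                
             ▲┃  ┃                
 3306        ░┃  ┃                
6            ░┃  ┃                
s: 3306      ░┃  ┃                
tions: produc░┃  ┃                
             ░┃  ┃                
             ░┃  ┃                
s: 100       ░┃  ┃                
t: 4         █┃  ┃                
tions: utf-8 ▼┃  ┃                
━━━━━━━━━━━━━━┛  ┃                


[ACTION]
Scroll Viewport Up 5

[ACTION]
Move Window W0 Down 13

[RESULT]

━━━━━━━━━━━━━━┓  ┃                
              ┃──┨                
──────────────┨  ┃                
             ▲┃  ┃                
 3306        ░┃  ┃                
6            ░┃  ┃                
s: 3306      ░┃  ┃                
tions: produc░┃  ┃                
             ░┃  ┃                
             ░┃  ┃                
s: 100       ░┃  ┃                
t: 4         █┃  ┃                
tions: utf-8 ▼┃  ┃                
━━━━━━━━━━━━━━┛━━┛                


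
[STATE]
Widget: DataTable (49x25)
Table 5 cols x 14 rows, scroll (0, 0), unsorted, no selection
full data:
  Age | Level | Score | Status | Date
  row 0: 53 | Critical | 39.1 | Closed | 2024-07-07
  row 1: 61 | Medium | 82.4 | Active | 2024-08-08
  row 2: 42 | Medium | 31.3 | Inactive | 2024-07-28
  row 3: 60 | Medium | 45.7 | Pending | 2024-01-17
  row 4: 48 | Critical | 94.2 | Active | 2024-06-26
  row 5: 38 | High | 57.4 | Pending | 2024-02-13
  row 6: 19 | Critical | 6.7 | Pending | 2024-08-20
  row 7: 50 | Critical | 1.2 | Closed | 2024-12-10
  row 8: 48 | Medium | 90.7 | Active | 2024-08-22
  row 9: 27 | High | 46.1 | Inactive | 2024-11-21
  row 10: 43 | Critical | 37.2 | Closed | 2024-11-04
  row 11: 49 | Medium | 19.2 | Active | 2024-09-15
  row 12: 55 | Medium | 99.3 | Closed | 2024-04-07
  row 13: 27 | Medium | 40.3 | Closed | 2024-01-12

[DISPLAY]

Age│Level   │Score│Status  │Date                 
───┼────────┼─────┼────────┼──────────           
53 │Critical│39.1 │Closed  │2024-07-07           
61 │Medium  │82.4 │Active  │2024-08-08           
42 │Medium  │31.3 │Inactive│2024-07-28           
60 │Medium  │45.7 │Pending │2024-01-17           
48 │Critical│94.2 │Active  │2024-06-26           
38 │High    │57.4 │Pending │2024-02-13           
19 │Critical│6.7  │Pending │2024-08-20           
50 │Critical│1.2  │Closed  │2024-12-10           
48 │Medium  │90.7 │Active  │2024-08-22           
27 │High    │46.1 │Inactive│2024-11-21           
43 │Critical│37.2 │Closed  │2024-11-04           
49 │Medium  │19.2 │Active  │2024-09-15           
55 │Medium  │99.3 │Closed  │2024-04-07           
27 │Medium  │40.3 │Closed  │2024-01-12           
                                                 
                                                 
                                                 
                                                 
                                                 
                                                 
                                                 
                                                 
                                                 


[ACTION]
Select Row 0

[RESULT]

Age│Level   │Score│Status  │Date                 
───┼────────┼─────┼────────┼──────────           
>3 │Critical│39.1 │Closed  │2024-07-07           
61 │Medium  │82.4 │Active  │2024-08-08           
42 │Medium  │31.3 │Inactive│2024-07-28           
60 │Medium  │45.7 │Pending │2024-01-17           
48 │Critical│94.2 │Active  │2024-06-26           
38 │High    │57.4 │Pending │2024-02-13           
19 │Critical│6.7  │Pending │2024-08-20           
50 │Critical│1.2  │Closed  │2024-12-10           
48 │Medium  │90.7 │Active  │2024-08-22           
27 │High    │46.1 │Inactive│2024-11-21           
43 │Critical│37.2 │Closed  │2024-11-04           
49 │Medium  │19.2 │Active  │2024-09-15           
55 │Medium  │99.3 │Closed  │2024-04-07           
27 │Medium  │40.3 │Closed  │2024-01-12           
                                                 
                                                 
                                                 
                                                 
                                                 
                                                 
                                                 
                                                 
                                                 


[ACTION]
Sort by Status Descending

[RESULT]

Age│Level   │Score│Status ▼│Date                 
───┼────────┼─────┼────────┼──────────           
>0 │Medium  │45.7 │Pending │2024-01-17           
38 │High    │57.4 │Pending │2024-02-13           
19 │Critical│6.7  │Pending │2024-08-20           
42 │Medium  │31.3 │Inactive│2024-07-28           
27 │High    │46.1 │Inactive│2024-11-21           
53 │Critical│39.1 │Closed  │2024-07-07           
50 │Critical│1.2  │Closed  │2024-12-10           
43 │Critical│37.2 │Closed  │2024-11-04           
55 │Medium  │99.3 │Closed  │2024-04-07           
27 │Medium  │40.3 │Closed  │2024-01-12           
61 │Medium  │82.4 │Active  │2024-08-08           
48 │Critical│94.2 │Active  │2024-06-26           
48 │Medium  │90.7 │Active  │2024-08-22           
49 │Medium  │19.2 │Active  │2024-09-15           
                                                 
                                                 
                                                 
                                                 
                                                 
                                                 
                                                 
                                                 
                                                 
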